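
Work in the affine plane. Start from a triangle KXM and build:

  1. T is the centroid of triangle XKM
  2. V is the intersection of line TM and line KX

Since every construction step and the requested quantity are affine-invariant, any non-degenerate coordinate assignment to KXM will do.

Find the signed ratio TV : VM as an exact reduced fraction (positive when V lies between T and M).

Set K = (0, 0), X = (1, 0), M = (0, 1); any affine frame gives the same invariant.
1. T is the centroid of triangle XKM ⇒ T = (1/3, 1/3)
2. V is the intersection of line TM and line KX ⇒ V = (1/2, 0)
V = T + t·(M−T) with t = -1/2, so TV:VM = t:(1−t) = -1/2:3/2

TV:VM = -1/3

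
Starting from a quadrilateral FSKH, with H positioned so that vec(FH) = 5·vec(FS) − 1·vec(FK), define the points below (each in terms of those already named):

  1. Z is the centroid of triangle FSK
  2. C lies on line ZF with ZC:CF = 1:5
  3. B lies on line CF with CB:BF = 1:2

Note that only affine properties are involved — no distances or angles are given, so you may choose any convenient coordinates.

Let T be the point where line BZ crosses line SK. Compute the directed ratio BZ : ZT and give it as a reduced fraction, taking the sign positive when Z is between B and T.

Set F = (0, 0), S = (1, 0), K = (0, 1), H = (5, -1); any affine frame gives the same invariant.
1. Z is the centroid of triangle FSK ⇒ Z = (1/3, 1/3)
2. C lies on line ZF with ZC:CF = 1:5 ⇒ C = (5/18, 5/18)
3. B lies on line CF with CB:BF = 1:2 ⇒ B = (5/27, 5/27)
line BZ meets SK at T = (1/2, 1/2)
Z = B + t·(T−B) with t = 8/17, so BZ:ZT = 8/17:9/17

BZ:ZT = 8/9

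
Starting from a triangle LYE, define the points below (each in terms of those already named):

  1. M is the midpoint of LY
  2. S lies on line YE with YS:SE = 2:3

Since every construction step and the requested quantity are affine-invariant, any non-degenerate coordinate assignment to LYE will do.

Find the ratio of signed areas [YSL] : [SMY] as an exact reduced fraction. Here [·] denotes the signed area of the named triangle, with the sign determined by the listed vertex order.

Choose coordinates L = (0, 0), Y = (1, 0), E = (0, 1).
1. M is the midpoint of LY ⇒ M = (1/2, 0)
2. S lies on line YE with YS:SE = 2:3 ⇒ S = (3/5, 2/5)
2·[YSL] = 2/5, 2·[SMY] = 1/5
[YSL]:[SMY] = 2/5:1/5 = 2

[YSL]:[SMY] = 2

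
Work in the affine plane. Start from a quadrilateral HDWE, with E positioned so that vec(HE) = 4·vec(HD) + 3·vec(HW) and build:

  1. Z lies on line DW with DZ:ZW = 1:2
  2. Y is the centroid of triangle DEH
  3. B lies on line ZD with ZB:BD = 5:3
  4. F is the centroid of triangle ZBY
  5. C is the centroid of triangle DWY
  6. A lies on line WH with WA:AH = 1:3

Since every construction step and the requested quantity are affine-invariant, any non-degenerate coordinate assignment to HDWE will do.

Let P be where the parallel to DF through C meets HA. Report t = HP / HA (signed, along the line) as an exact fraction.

t = -200/27

Choose coordinates H = (0, 0), D = (1, 0), W = (0, 1), E = (4, 3).
1. Z lies on line DW with DZ:ZW = 1:2 ⇒ Z = (2/3, 1/3)
2. Y is the centroid of triangle DEH ⇒ Y = (5/3, 1)
3. B lies on line ZD with ZB:BD = 5:3 ⇒ B = (7/8, 1/8)
4. F is the centroid of triangle ZBY ⇒ F = (77/72, 35/72)
5. C is the centroid of triangle DWY ⇒ C = (8/9, 2/3)
6. A lies on line WH with WA:AH = 1:3 ⇒ A = (0, 3/4)
through C parallel to DF: direction (5/72, 35/72); meets HA at P = (0, -50/9)
P = H + t·(A−H) with t = -200/27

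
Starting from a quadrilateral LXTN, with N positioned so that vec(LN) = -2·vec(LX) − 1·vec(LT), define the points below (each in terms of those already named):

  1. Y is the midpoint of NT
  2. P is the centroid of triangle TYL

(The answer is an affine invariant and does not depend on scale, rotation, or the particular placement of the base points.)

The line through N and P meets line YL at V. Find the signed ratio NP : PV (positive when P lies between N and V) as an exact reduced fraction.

Set L = (0, 0), X = (1, 0), T = (0, 1), N = (-2, -1); any affine frame gives the same invariant.
1. Y is the midpoint of NT ⇒ Y = (-1, 0)
2. P is the centroid of triangle TYL ⇒ P = (-1/3, 1/3)
line NP meets YL at V = (-3/4, 0)
P = N + t·(V−N) with t = 4/3, so NP:PV = 4/3:-1/3

NP:PV = -4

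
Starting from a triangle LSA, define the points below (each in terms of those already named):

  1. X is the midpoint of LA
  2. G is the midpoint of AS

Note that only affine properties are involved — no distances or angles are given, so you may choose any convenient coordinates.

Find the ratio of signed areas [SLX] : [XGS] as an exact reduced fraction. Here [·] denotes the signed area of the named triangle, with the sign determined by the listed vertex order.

[SLX]:[XGS] = 2

Assign L = (0, 0), S = (1, 0), A = (0, 1) — the answer is frame-independent, so this choice is without loss of generality.
1. X is the midpoint of LA ⇒ X = (0, 1/2)
2. G is the midpoint of AS ⇒ G = (1/2, 1/2)
2·[SLX] = -1/2, 2·[XGS] = -1/4
[SLX]:[XGS] = -1/2:-1/4 = 2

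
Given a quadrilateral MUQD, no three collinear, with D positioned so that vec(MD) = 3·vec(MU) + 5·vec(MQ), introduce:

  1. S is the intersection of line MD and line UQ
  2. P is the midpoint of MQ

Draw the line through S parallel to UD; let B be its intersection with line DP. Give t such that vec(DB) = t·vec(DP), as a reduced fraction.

Assign M = (0, 0), U = (1, 0), Q = (0, 1), D = (3, 5) — the answer is frame-independent, so this choice is without loss of generality.
1. S is the intersection of line MD and line UQ ⇒ S = (3/8, 5/8)
2. P is the midpoint of MQ ⇒ P = (0, 1/2)
through S parallel to UD: direction (2, 5); meets DP at B = (13/16, 55/32)
B = D + t·(P−D) with t = 35/48

t = 35/48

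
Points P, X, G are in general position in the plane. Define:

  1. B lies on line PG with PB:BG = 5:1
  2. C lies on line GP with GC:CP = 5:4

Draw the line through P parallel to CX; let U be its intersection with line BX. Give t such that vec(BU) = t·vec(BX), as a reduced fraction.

t = 15/7

Choose coordinates P = (0, 0), X = (1, 0), G = (0, 1).
1. B lies on line PG with PB:BG = 5:1 ⇒ B = (0, 5/6)
2. C lies on line GP with GC:CP = 5:4 ⇒ C = (0, 4/9)
through P parallel to CX: direction (1, -4/9); meets BX at U = (15/7, -20/21)
U = B + t·(X−B) with t = 15/7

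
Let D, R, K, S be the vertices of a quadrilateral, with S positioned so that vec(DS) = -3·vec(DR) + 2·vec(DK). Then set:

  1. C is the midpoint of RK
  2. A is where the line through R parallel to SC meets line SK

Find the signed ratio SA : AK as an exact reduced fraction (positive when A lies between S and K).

SA:AK = -1/2

Assign D = (0, 0), R = (1, 0), K = (0, 1), S = (-3, 2) — the answer is frame-independent, so this choice is without loss of generality.
1. C is the midpoint of RK ⇒ C = (1/2, 1/2)
2. A is where the line through R parallel to SC meets line SK ⇒ A = (-6, 3)
A = S + t·(K−S) with t = -1, so SA:AK = t:(1−t) = -1:2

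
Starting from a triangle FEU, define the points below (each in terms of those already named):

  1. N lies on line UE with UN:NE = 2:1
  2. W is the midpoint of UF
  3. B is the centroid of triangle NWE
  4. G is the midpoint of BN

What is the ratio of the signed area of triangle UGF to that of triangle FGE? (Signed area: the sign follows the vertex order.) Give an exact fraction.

[UGF]:[FGE] = 2

Work in coordinates with F = (0, 0), E = (1, 0), U = (0, 1).
1. N lies on line UE with UN:NE = 2:1 ⇒ N = (2/3, 1/3)
2. W is the midpoint of UF ⇒ W = (0, 1/2)
3. B is the centroid of triangle NWE ⇒ B = (5/9, 5/18)
4. G is the midpoint of BN ⇒ G = (11/18, 11/36)
2·[UGF] = -11/18, 2·[FGE] = -11/36
[UGF]:[FGE] = -11/18:-11/36 = 2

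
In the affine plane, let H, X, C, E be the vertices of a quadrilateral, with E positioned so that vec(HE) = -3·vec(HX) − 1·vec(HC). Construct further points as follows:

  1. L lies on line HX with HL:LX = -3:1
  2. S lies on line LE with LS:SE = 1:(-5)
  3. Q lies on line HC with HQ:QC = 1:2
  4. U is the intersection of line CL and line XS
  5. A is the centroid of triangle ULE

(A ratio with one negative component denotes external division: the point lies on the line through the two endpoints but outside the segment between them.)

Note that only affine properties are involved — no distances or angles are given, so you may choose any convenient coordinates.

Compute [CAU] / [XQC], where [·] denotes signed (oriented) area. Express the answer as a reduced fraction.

[CAU]:[XQC] = -45/16

Work in coordinates with H = (0, 0), X = (1, 0), C = (0, 1), E = (-3, -1).
1. L lies on line HX with HL:LX = -3:1 ⇒ L = (3/2, 0)
2. S lies on line LE with LS:SE = 1:(-5) ⇒ S = (21/8, 1/4)
3. Q lies on line HC with HQ:QC = 1:2 ⇒ Q = (0, 1/3)
4. U is the intersection of line CL and line XS ⇒ U = (45/32, 1/16)
5. A is the centroid of triangle ULE ⇒ A = (-1/32, -5/16)
2·[CAU] = 15/8, 2·[XQC] = -2/3
[CAU]:[XQC] = 15/8:-2/3 = -45/16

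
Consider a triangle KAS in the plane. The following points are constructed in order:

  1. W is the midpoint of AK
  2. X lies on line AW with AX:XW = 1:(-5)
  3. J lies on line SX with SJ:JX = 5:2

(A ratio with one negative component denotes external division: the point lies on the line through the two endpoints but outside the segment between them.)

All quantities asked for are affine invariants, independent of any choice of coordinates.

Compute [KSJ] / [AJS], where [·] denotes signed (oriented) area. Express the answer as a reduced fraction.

[KSJ]:[AJS] = -9

Assign K = (0, 0), A = (1, 0), S = (0, 1) — the answer is frame-independent, so this choice is without loss of generality.
1. W is the midpoint of AK ⇒ W = (1/2, 0)
2. X lies on line AW with AX:XW = 1:(-5) ⇒ X = (9/8, 0)
3. J lies on line SX with SJ:JX = 5:2 ⇒ J = (45/56, 2/7)
2·[KSJ] = -45/56, 2·[AJS] = 5/56
[KSJ]:[AJS] = -45/56:5/56 = -9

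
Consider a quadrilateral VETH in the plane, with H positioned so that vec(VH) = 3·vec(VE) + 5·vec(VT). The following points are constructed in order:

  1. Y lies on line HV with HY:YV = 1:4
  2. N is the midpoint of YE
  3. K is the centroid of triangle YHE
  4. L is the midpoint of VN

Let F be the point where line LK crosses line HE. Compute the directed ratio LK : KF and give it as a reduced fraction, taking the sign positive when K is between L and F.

LK:KF = 29/4

Choose coordinates V = (0, 0), E = (1, 0), T = (0, 1), H = (3, 5).
1. Y lies on line HV with HY:YV = 1:4 ⇒ Y = (12/5, 4)
2. N is the midpoint of YE ⇒ N = (17/10, 2)
3. K is the centroid of triangle YHE ⇒ K = (32/15, 3)
4. L is the midpoint of VN ⇒ L = (17/20, 1)
line LK meets HE at F = (67/29, 95/29)
K = L + t·(F−L) with t = 29/33, so LK:KF = 29/33:4/33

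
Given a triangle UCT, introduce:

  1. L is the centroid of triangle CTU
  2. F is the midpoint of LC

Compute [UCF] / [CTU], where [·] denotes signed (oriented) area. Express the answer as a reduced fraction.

Work in coordinates with U = (0, 0), C = (1, 0), T = (0, 1).
1. L is the centroid of triangle CTU ⇒ L = (1/3, 1/3)
2. F is the midpoint of LC ⇒ F = (2/3, 1/6)
2·[UCF] = 1/6, 2·[CTU] = 1
[UCF]:[CTU] = 1/6:1 = 1/6

[UCF]:[CTU] = 1/6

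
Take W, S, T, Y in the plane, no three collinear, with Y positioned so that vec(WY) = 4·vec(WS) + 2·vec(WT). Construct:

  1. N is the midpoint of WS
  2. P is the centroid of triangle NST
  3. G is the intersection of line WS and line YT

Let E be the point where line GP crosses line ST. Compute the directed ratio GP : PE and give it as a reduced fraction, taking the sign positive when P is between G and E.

Set W = (0, 0), S = (1, 0), T = (0, 1), Y = (4, 2); any affine frame gives the same invariant.
1. N is the midpoint of WS ⇒ N = (1/2, 0)
2. P is the centroid of triangle NST ⇒ P = (1/2, 1/3)
3. G is the intersection of line WS and line YT ⇒ G = (-4, 0)
line GP meets ST at E = (19/29, 10/29)
P = G + t·(E−G) with t = 29/30, so GP:PE = 29/30:1/30

GP:PE = 29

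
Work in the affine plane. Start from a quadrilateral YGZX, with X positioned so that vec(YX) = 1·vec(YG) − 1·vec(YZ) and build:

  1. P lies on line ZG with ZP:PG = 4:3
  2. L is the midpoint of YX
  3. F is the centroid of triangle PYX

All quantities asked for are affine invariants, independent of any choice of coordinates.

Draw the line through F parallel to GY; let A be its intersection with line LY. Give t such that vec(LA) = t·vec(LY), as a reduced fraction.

t = 13/21

Choose coordinates Y = (0, 0), G = (1, 0), Z = (0, 1), X = (1, -1).
1. P lies on line ZG with ZP:PG = 4:3 ⇒ P = (4/7, 3/7)
2. L is the midpoint of YX ⇒ L = (1/2, -1/2)
3. F is the centroid of triangle PYX ⇒ F = (11/21, -4/21)
through F parallel to GY: direction (-1, 0); meets LY at A = (4/21, -4/21)
A = L + t·(Y−L) with t = 13/21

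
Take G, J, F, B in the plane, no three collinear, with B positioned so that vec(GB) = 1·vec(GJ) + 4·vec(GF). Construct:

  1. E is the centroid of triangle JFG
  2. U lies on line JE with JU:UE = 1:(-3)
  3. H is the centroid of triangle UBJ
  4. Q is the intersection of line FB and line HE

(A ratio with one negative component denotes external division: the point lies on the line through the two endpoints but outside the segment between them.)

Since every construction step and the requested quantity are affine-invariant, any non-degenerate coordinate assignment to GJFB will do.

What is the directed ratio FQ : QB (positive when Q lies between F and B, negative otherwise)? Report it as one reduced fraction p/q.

Choose coordinates G = (0, 0), J = (1, 0), F = (0, 1), B = (1, 4).
1. E is the centroid of triangle JFG ⇒ E = (1/3, 1/3)
2. U lies on line JE with JU:UE = 1:(-3) ⇒ U = (4/3, -1/6)
3. H is the centroid of triangle UBJ ⇒ H = (10/9, 23/18)
4. Q is the intersection of line FB and line HE ⇒ Q = (-3/5, -4/5)
Q = F + t·(B−F) with t = -3/5, so FQ:QB = t:(1−t) = -3/5:8/5

FQ:QB = -3/8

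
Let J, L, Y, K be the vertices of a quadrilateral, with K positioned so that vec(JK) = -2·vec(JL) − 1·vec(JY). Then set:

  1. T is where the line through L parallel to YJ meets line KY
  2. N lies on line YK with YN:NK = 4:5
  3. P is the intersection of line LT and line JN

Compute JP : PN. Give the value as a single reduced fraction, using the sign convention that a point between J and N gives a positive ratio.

Assign J = (0, 0), L = (1, 0), Y = (0, 1), K = (-2, -1) — the answer is frame-independent, so this choice is without loss of generality.
1. T is where the line through L parallel to YJ meets line KY ⇒ T = (1, 2)
2. N lies on line YK with YN:NK = 4:5 ⇒ N = (-8/9, 1/9)
3. P is the intersection of line LT and line JN ⇒ P = (1, -1/8)
P = J + t·(N−J) with t = -9/8, so JP:PN = t:(1−t) = -9/8:17/8

JP:PN = -9/17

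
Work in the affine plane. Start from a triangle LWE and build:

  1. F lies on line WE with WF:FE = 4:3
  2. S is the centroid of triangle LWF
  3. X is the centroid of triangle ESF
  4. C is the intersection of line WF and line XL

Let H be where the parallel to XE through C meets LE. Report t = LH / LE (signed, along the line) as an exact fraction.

t = 9/8

Assign L = (0, 0), W = (1, 0), E = (0, 1) — the answer is frame-independent, so this choice is without loss of generality.
1. F lies on line WE with WF:FE = 4:3 ⇒ F = (3/7, 4/7)
2. S is the centroid of triangle LWF ⇒ S = (10/21, 4/21)
3. X is the centroid of triangle ESF ⇒ X = (19/63, 37/63)
4. C is the intersection of line WF and line XL ⇒ C = (19/56, 37/56)
through C parallel to XE: direction (-19/63, 26/63); meets LE at H = (0, 9/8)
H = L + t·(E−L) with t = 9/8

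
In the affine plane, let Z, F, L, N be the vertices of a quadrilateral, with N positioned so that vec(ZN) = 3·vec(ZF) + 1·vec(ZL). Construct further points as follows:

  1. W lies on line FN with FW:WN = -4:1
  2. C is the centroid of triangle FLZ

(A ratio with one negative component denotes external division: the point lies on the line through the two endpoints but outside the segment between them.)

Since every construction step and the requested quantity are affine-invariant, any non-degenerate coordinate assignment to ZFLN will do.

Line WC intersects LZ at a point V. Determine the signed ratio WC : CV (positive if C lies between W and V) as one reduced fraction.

Choose coordinates Z = (0, 0), F = (1, 0), L = (0, 1), N = (3, 1).
1. W lies on line FN with FW:WN = -4:1 ⇒ W = (11/3, 4/3)
2. C is the centroid of triangle FLZ ⇒ C = (1/3, 1/3)
line WC meets LZ at V = (0, 7/30)
C = W + t·(V−W) with t = 10/11, so WC:CV = 10/11:1/11

WC:CV = 10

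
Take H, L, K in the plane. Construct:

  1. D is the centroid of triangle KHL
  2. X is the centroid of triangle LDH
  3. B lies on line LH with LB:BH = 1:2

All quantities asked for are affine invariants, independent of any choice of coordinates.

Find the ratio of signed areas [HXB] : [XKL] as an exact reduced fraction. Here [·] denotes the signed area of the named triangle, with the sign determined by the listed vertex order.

[HXB]:[XKL] = 1/6

Set H = (0, 0), L = (1, 0), K = (0, 1); any affine frame gives the same invariant.
1. D is the centroid of triangle KHL ⇒ D = (1/3, 1/3)
2. X is the centroid of triangle LDH ⇒ X = (4/9, 1/9)
3. B lies on line LH with LB:BH = 1:2 ⇒ B = (2/3, 0)
2·[HXB] = -2/27, 2·[XKL] = -4/9
[HXB]:[XKL] = -2/27:-4/9 = 1/6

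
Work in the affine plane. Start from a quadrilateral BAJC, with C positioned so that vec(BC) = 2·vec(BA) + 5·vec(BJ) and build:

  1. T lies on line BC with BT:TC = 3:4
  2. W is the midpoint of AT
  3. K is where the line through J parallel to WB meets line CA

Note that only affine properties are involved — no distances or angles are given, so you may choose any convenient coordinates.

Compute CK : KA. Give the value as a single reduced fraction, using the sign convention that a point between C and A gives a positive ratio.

Work in coordinates with B = (0, 0), A = (1, 0), J = (0, 1), C = (2, 5).
1. T lies on line BC with BT:TC = 3:4 ⇒ T = (6/7, 15/7)
2. W is the midpoint of AT ⇒ W = (13/14, 15/14)
3. K is where the line through J parallel to WB meets line CA ⇒ K = (39/25, 14/5)
K = C + t·(A−C) with t = 11/25, so CK:KA = t:(1−t) = 11/25:14/25

CK:KA = 11/14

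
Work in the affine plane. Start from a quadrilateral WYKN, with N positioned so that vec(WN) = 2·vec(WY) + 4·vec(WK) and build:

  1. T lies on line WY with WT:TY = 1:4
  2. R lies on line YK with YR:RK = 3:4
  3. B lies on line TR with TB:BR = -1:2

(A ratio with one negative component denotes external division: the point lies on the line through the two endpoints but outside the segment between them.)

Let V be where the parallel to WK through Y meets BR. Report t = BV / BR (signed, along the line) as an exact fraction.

t = 41/26

Assign W = (0, 0), Y = (1, 0), K = (0, 1), N = (2, 4) — the answer is frame-independent, so this choice is without loss of generality.
1. T lies on line WY with WT:TY = 1:4 ⇒ T = (1/5, 0)
2. R lies on line YK with YR:RK = 3:4 ⇒ R = (4/7, 3/7)
3. B lies on line TR with TB:BR = -1:2 ⇒ B = (-6/35, -3/7)
through Y parallel to WK: direction (0, 1); meets BR at V = (1, 12/13)
V = B + t·(R−B) with t = 41/26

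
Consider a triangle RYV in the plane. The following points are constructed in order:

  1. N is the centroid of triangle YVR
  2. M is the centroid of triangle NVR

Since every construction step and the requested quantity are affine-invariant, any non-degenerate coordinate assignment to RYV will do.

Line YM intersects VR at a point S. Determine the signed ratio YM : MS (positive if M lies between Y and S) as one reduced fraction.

Set R = (0, 0), Y = (1, 0), V = (0, 1); any affine frame gives the same invariant.
1. N is the centroid of triangle YVR ⇒ N = (1/3, 1/3)
2. M is the centroid of triangle NVR ⇒ M = (1/9, 4/9)
line YM meets VR at S = (0, 1/2)
M = Y + t·(S−Y) with t = 8/9, so YM:MS = 8/9:1/9

YM:MS = 8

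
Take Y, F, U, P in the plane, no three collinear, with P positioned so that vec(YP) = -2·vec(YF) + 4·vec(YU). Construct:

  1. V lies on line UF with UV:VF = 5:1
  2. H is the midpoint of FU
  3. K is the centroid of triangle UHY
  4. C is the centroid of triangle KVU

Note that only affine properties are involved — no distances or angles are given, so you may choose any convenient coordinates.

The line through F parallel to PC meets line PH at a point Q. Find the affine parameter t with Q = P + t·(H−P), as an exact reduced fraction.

t = 9/4

Set Y = (0, 0), F = (1, 0), U = (0, 1), P = (-2, 4); any affine frame gives the same invariant.
1. V lies on line UF with UV:VF = 5:1 ⇒ V = (5/6, 1/6)
2. H is the midpoint of FU ⇒ H = (1/2, 1/2)
3. K is the centroid of triangle UHY ⇒ K = (1/6, 1/2)
4. C is the centroid of triangle KVU ⇒ C = (1/3, 5/9)
through F parallel to PC: direction (7/3, -31/9); meets PH at Q = (29/8, -31/8)
Q = P + t·(H−P) with t = 9/4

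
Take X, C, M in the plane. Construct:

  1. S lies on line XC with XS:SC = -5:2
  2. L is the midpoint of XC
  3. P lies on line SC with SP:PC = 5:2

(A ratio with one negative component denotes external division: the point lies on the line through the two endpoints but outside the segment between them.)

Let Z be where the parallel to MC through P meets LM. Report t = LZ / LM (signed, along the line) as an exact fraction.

Assign X = (0, 0), C = (1, 0), M = (0, 1) — the answer is frame-independent, so this choice is without loss of generality.
1. S lies on line XC with XS:SC = -5:2 ⇒ S = (5/3, 0)
2. L is the midpoint of XC ⇒ L = (1/2, 0)
3. P lies on line SC with SP:PC = 5:2 ⇒ P = (25/21, 0)
through P parallel to MC: direction (1, -1); meets LM at Z = (-4/21, 29/21)
Z = L + t·(M−L) with t = 29/21

t = 29/21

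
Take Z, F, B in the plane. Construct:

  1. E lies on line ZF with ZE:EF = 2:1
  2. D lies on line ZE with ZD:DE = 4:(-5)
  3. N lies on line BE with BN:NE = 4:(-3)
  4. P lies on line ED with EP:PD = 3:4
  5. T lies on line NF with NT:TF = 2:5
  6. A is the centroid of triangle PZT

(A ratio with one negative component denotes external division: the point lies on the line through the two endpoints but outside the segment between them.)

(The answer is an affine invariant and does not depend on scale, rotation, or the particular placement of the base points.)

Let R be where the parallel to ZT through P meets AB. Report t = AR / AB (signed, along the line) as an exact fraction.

t = -80/201

Assign Z = (0, 0), F = (1, 0), B = (0, 1) — the answer is frame-independent, so this choice is without loss of generality.
1. E lies on line ZF with ZE:EF = 2:1 ⇒ E = (2/3, 0)
2. D lies on line ZE with ZD:DE = 4:(-5) ⇒ D = (-8/3, 0)
3. N lies on line BE with BN:NE = 4:(-3) ⇒ N = (8/3, -3)
4. P lies on line ED with EP:PD = 3:4 ⇒ P = (-16/21, 0)
5. T lies on line NF with NT:TF = 2:5 ⇒ T = (46/21, -15/7)
6. A is the centroid of triangle PZT ⇒ A = (10/21, -5/7)
through P parallel to ZT: direction (46/21, -15/7); meets AB at R = (2810/4221, -655/469)
R = A + t·(B−A) with t = -80/201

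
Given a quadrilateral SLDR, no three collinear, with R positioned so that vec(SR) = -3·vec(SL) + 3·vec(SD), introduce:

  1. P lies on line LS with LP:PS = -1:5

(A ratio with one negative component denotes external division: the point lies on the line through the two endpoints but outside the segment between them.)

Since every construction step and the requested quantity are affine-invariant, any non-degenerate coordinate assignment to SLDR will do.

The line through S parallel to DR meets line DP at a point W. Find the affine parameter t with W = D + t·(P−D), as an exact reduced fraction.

t = 6

Set S = (0, 0), L = (1, 0), D = (0, 1), R = (-3, 3); any affine frame gives the same invariant.
1. P lies on line LS with LP:PS = -1:5 ⇒ P = (5/4, 0)
through S parallel to DR: direction (-3, 2); meets DP at W = (15/2, -5)
W = D + t·(P−D) with t = 6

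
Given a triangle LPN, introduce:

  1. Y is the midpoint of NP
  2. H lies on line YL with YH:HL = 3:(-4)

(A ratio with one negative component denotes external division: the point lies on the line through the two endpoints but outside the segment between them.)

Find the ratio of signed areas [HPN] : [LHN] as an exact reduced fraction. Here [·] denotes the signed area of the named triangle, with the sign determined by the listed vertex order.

[HPN]:[LHN] = -3/2

Work in coordinates with L = (0, 0), P = (1, 0), N = (0, 1).
1. Y is the midpoint of NP ⇒ Y = (1/2, 1/2)
2. H lies on line YL with YH:HL = 3:(-4) ⇒ H = (2, 2)
2·[HPN] = -3, 2·[LHN] = 2
[HPN]:[LHN] = -3:2 = -3/2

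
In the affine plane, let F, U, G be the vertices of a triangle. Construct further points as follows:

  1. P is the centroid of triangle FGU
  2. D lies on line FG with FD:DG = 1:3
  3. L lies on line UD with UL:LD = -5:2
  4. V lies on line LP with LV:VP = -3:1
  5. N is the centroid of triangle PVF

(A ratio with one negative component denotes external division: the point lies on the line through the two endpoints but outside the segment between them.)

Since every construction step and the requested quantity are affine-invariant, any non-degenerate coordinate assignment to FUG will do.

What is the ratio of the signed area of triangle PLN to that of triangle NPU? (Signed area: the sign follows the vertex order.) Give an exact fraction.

[PLN]:[NPU] = -13/7

Work in coordinates with F = (0, 0), U = (1, 0), G = (0, 1).
1. P is the centroid of triangle FGU ⇒ P = (1/3, 1/3)
2. D lies on line FG with FD:DG = 1:3 ⇒ D = (0, 1/4)
3. L lies on line UD with UL:LD = -5:2 ⇒ L = (-2/3, 5/12)
4. V lies on line LP with LV:VP = -3:1 ⇒ V = (5/6, 7/24)
5. N is the centroid of triangle PVF ⇒ N = (7/18, 5/24)
2·[PLN] = 13/108, 2·[NPU] = -7/108
[PLN]:[NPU] = 13/108:-7/108 = -13/7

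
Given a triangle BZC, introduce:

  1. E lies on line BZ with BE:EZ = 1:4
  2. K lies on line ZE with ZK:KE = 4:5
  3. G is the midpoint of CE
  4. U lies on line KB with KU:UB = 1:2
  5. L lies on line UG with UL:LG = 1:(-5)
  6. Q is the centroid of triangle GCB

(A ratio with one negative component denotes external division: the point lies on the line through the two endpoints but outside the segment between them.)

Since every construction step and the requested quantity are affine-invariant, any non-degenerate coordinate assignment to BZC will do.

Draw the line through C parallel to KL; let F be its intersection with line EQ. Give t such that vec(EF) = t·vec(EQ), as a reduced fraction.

Work in coordinates with B = (0, 0), Z = (1, 0), C = (0, 1).
1. E lies on line BZ with BE:EZ = 1:4 ⇒ E = (1/5, 0)
2. K lies on line ZE with ZK:KE = 4:5 ⇒ K = (29/45, 0)
3. G is the midpoint of CE ⇒ G = (1/10, 1/2)
4. U lies on line KB with KU:UB = 1:2 ⇒ U = (58/135, 0)
5. L lies on line UG with UL:LG = 1:(-5) ⇒ L = (553/1080, -1/8)
6. Q is the centroid of triangle GCB ⇒ Q = (1/30, 1/2)
through C parallel to KL: direction (-143/1080, -1/8); meets EQ at F = (-143/1410, 85/94)
F = E + t·(Q−E) with t = 85/47

t = 85/47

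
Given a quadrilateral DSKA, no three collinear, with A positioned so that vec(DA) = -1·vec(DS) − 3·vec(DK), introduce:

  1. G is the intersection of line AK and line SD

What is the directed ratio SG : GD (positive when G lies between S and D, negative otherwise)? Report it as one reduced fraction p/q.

Assign D = (0, 0), S = (1, 0), K = (0, 1), A = (-1, -3) — the answer is frame-independent, so this choice is without loss of generality.
1. G is the intersection of line AK and line SD ⇒ G = (-1/4, 0)
G = S + t·(D−S) with t = 5/4, so SG:GD = t:(1−t) = 5/4:-1/4

SG:GD = -5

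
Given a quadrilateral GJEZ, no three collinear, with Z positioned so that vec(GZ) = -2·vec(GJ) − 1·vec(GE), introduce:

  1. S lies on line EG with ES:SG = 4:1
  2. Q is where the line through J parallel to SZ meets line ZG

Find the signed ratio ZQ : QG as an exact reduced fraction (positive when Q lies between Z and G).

ZQ:QG = -4/3

Assign G = (0, 0), J = (1, 0), E = (0, 1), Z = (-2, -1) — the answer is frame-independent, so this choice is without loss of generality.
1. S lies on line EG with ES:SG = 4:1 ⇒ S = (0, 1/5)
2. Q is where the line through J parallel to SZ meets line ZG ⇒ Q = (6, 3)
Q = Z + t·(G−Z) with t = 4, so ZQ:QG = t:(1−t) = 4:-3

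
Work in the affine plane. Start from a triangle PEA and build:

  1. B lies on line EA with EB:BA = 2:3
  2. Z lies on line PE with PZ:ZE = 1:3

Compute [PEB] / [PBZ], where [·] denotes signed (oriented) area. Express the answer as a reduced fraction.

[PEB]:[PBZ] = -4

Work in coordinates with P = (0, 0), E = (1, 0), A = (0, 1).
1. B lies on line EA with EB:BA = 2:3 ⇒ B = (3/5, 2/5)
2. Z lies on line PE with PZ:ZE = 1:3 ⇒ Z = (1/4, 0)
2·[PEB] = 2/5, 2·[PBZ] = -1/10
[PEB]:[PBZ] = 2/5:-1/10 = -4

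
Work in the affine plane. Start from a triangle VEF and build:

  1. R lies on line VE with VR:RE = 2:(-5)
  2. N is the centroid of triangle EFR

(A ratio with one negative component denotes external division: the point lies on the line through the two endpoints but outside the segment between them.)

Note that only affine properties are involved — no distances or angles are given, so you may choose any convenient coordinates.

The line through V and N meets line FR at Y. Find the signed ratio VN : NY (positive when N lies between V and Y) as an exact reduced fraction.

Assign V = (0, 0), E = (1, 0), F = (0, 1) — the answer is frame-independent, so this choice is without loss of generality.
1. R lies on line VE with VR:RE = 2:(-5) ⇒ R = (-2/3, 0)
2. N is the centroid of triangle EFR ⇒ N = (1/9, 1/3)
line VN meets FR at Y = (2/3, 2)
N = V + t·(Y−V) with t = 1/6, so VN:NY = 1/6:5/6

VN:NY = 1/5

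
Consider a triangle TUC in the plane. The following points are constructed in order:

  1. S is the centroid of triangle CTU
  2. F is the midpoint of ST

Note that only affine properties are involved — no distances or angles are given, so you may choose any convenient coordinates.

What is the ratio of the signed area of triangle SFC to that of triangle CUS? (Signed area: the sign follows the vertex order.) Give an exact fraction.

Set T = (0, 0), U = (1, 0), C = (0, 1); any affine frame gives the same invariant.
1. S is the centroid of triangle CTU ⇒ S = (1/3, 1/3)
2. F is the midpoint of ST ⇒ F = (1/6, 1/6)
2·[SFC] = -1/6, 2·[CUS] = -1/3
[SFC]:[CUS] = -1/6:-1/3 = 1/2

[SFC]:[CUS] = 1/2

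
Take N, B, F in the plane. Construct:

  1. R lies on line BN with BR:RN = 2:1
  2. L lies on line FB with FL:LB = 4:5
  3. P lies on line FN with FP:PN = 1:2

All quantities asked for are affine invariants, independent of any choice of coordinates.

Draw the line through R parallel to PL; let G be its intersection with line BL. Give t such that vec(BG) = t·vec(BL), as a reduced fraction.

Choose coordinates N = (0, 0), B = (1, 0), F = (0, 1).
1. R lies on line BN with BR:RN = 2:1 ⇒ R = (1/3, 0)
2. L lies on line FB with FL:LB = 4:5 ⇒ L = (4/9, 5/9)
3. P lies on line FN with FP:PN = 1:2 ⇒ P = (0, 2/3)
through R parallel to PL: direction (4/9, -1/9); meets BL at G = (11/9, -2/9)
G = B + t·(L−B) with t = -2/5

t = -2/5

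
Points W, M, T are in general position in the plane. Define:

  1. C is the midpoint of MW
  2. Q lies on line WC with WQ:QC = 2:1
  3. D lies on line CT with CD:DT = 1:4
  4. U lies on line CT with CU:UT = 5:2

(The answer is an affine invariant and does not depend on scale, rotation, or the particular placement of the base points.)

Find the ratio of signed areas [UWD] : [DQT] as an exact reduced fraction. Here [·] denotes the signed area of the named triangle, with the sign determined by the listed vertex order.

[UWD]:[DQT] = -27/14

Set W = (0, 0), M = (1, 0), T = (0, 1); any affine frame gives the same invariant.
1. C is the midpoint of MW ⇒ C = (1/2, 0)
2. Q lies on line WC with WQ:QC = 2:1 ⇒ Q = (1/3, 0)
3. D lies on line CT with CD:DT = 1:4 ⇒ D = (2/5, 1/5)
4. U lies on line CT with CU:UT = 5:2 ⇒ U = (1/7, 5/7)
2·[UWD] = 9/35, 2·[DQT] = -2/15
[UWD]:[DQT] = 9/35:-2/15 = -27/14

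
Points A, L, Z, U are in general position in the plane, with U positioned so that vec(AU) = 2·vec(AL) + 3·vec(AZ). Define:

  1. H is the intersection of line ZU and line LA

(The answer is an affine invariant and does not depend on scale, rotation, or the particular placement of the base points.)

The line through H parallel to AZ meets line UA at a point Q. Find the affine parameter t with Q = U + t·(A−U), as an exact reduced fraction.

t = 3/2

Assign A = (0, 0), L = (1, 0), Z = (0, 1), U = (2, 3) — the answer is frame-independent, so this choice is without loss of generality.
1. H is the intersection of line ZU and line LA ⇒ H = (-1, 0)
through H parallel to AZ: direction (0, 1); meets UA at Q = (-1, -3/2)
Q = U + t·(A−U) with t = 3/2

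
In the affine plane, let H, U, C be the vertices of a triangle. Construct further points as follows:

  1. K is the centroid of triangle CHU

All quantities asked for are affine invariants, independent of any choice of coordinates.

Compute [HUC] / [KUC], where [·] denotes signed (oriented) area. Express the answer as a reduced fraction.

Work in coordinates with H = (0, 0), U = (1, 0), C = (0, 1).
1. K is the centroid of triangle CHU ⇒ K = (1/3, 1/3)
2·[HUC] = 1, 2·[KUC] = 1/3
[HUC]:[KUC] = 1:1/3 = 3

[HUC]:[KUC] = 3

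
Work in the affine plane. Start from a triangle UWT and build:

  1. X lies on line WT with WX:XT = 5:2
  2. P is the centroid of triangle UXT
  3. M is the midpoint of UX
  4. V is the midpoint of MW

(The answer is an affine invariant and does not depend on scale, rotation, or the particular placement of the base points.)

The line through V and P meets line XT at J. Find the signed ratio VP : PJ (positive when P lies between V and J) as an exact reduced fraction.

Choose coordinates U = (0, 0), W = (1, 0), T = (0, 1).
1. X lies on line WT with WX:XT = 5:2 ⇒ X = (2/7, 5/7)
2. P is the centroid of triangle UXT ⇒ P = (2/21, 4/7)
3. M is the midpoint of UX ⇒ M = (1/7, 5/14)
4. V is the midpoint of MW ⇒ V = (4/7, 5/28)
line VP meets XT at J = (2, -1)
P = V + t·(J−V) with t = -1/3, so VP:PJ = -1/3:4/3

VP:PJ = -1/4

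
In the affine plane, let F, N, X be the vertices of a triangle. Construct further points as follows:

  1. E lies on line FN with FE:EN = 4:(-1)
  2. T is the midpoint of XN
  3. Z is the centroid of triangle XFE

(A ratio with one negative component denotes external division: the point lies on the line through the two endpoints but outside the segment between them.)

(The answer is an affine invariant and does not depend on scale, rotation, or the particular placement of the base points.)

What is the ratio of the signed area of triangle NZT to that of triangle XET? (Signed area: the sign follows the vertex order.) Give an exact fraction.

[NZT]:[XET] = 2/3

Work in coordinates with F = (0, 0), N = (1, 0), X = (0, 1).
1. E lies on line FN with FE:EN = 4:(-1) ⇒ E = (4/3, 0)
2. T is the midpoint of XN ⇒ T = (1/2, 1/2)
3. Z is the centroid of triangle XFE ⇒ Z = (4/9, 1/3)
2·[NZT] = -1/9, 2·[XET] = -1/6
[NZT]:[XET] = -1/9:-1/6 = 2/3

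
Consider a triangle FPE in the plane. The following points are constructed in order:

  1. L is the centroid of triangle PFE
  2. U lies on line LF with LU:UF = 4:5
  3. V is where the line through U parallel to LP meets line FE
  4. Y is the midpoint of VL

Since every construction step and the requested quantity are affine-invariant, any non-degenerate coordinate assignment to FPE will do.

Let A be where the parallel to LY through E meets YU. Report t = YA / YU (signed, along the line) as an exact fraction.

t = -117/20

Choose coordinates F = (0, 0), P = (1, 0), E = (0, 1).
1. L is the centroid of triangle PFE ⇒ L = (1/3, 1/3)
2. U lies on line LF with LU:UF = 4:5 ⇒ U = (5/27, 5/27)
3. V is where the line through U parallel to LP meets line FE ⇒ V = (0, 5/18)
4. Y is the midpoint of VL ⇒ Y = (1/6, 11/36)
through E parallel to LY: direction (-1/6, -1/36); meets YU at A = (7/120, 727/720)
A = Y + t·(U−Y) with t = -117/20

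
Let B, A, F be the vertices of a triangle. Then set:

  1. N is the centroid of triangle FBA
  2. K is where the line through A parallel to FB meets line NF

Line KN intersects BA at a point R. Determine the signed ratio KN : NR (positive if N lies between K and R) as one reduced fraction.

Choose coordinates B = (0, 0), A = (1, 0), F = (0, 1).
1. N is the centroid of triangle FBA ⇒ N = (1/3, 1/3)
2. K is where the line through A parallel to FB meets line NF ⇒ K = (1, -1)
line KN meets BA at R = (1/2, 0)
N = K + t·(R−K) with t = 4/3, so KN:NR = 4/3:-1/3

KN:NR = -4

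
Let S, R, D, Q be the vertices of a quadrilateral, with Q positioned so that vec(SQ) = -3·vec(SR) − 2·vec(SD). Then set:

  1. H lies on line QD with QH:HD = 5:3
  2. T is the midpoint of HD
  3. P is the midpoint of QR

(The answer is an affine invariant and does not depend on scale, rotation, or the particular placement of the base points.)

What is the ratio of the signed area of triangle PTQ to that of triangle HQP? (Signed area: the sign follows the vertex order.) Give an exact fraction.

[PTQ]:[HQP] = 13/10

Set S = (0, 0), R = (1, 0), D = (0, 1), Q = (-3, -2); any affine frame gives the same invariant.
1. H lies on line QD with QH:HD = 5:3 ⇒ H = (-9/8, -1/8)
2. T is the midpoint of HD ⇒ T = (-9/16, 7/16)
3. P is the midpoint of QR ⇒ P = (-1, -1)
2·[PTQ] = 39/16, 2·[HQP] = 15/8
[PTQ]:[HQP] = 39/16:15/8 = 13/10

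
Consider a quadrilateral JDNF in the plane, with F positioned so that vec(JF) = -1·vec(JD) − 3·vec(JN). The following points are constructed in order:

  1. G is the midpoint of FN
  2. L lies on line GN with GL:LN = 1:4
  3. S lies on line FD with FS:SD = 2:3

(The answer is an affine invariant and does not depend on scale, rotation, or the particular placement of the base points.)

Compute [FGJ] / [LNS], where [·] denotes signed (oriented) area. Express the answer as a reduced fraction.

Set J = (0, 0), D = (1, 0), N = (0, 1), F = (-1, -3); any affine frame gives the same invariant.
1. G is the midpoint of FN ⇒ G = (-1/2, -1)
2. L lies on line GN with GL:LN = 1:4 ⇒ L = (-2/5, -3/5)
3. S lies on line FD with FS:SD = 2:3 ⇒ S = (-1/5, -9/5)
2·[FGJ] = -1/2, 2·[LNS] = -4/5
[FGJ]:[LNS] = -1/2:-4/5 = 5/8

[FGJ]:[LNS] = 5/8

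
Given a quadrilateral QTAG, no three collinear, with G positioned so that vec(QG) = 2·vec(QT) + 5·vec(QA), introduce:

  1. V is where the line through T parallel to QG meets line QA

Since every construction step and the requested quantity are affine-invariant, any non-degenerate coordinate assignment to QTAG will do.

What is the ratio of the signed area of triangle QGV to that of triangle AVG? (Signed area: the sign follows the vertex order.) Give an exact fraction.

[QGV]:[AVG] = -5/7

Choose coordinates Q = (0, 0), T = (1, 0), A = (0, 1), G = (2, 5).
1. V is where the line through T parallel to QG meets line QA ⇒ V = (0, -5/2)
2·[QGV] = -5, 2·[AVG] = 7
[QGV]:[AVG] = -5:7 = -5/7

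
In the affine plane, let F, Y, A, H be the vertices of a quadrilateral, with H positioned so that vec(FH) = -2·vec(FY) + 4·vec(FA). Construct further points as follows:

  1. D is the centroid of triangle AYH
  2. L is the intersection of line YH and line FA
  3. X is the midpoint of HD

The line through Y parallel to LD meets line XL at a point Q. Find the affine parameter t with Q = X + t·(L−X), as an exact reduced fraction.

t = 2

Choose coordinates F = (0, 0), Y = (1, 0), A = (0, 1), H = (-2, 4).
1. D is the centroid of triangle AYH ⇒ D = (-1/3, 5/3)
2. L is the intersection of line YH and line FA ⇒ L = (0, 4/3)
3. X is the midpoint of HD ⇒ X = (-7/6, 17/6)
through Y parallel to LD: direction (-1/3, 1/3); meets XL at Q = (7/6, -1/6)
Q = X + t·(L−X) with t = 2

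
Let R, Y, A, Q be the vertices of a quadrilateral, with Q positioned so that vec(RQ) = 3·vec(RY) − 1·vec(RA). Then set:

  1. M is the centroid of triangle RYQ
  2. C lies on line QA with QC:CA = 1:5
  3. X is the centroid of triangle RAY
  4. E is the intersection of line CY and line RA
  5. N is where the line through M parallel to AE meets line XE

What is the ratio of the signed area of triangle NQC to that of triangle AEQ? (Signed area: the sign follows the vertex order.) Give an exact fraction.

[NQC]:[AEQ] = 1/30

Set R = (0, 0), Y = (1, 0), A = (0, 1), Q = (3, -1); any affine frame gives the same invariant.
1. M is the centroid of triangle RYQ ⇒ M = (4/3, -1/3)
2. C lies on line QA with QC:CA = 1:5 ⇒ C = (5/2, -2/3)
3. X is the centroid of triangle RAY ⇒ X = (1/3, 1/3)
4. E is the intersection of line CY and line RA ⇒ E = (0, 4/9)
5. N is where the line through M parallel to AE meets line XE ⇒ N = (4/3, 0)
2·[NQC] = 1/18, 2·[AEQ] = 5/3
[NQC]:[AEQ] = 1/18:5/3 = 1/30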